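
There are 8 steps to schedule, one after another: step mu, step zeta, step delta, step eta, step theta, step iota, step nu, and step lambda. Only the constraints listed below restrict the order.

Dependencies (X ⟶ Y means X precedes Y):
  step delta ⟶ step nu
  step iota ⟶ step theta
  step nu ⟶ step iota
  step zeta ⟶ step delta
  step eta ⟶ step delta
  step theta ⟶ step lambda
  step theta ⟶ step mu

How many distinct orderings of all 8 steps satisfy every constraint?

2 steps have no prerequisites (step zeta, step eta), so any of them could come first.
Counting all ways to extend the partial order to a total order gives 4.

4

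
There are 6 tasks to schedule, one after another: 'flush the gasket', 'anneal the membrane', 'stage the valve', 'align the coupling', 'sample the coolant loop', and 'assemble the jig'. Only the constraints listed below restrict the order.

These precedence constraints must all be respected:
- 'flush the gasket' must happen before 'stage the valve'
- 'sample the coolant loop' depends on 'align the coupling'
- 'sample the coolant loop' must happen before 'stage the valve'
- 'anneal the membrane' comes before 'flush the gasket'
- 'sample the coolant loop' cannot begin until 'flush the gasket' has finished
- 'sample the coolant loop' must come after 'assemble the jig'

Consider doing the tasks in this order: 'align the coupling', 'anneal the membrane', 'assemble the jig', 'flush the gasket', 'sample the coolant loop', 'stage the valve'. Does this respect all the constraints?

Yes

Checking each listed constraint against this order: for instance, 'align the coupling' is in position 1 and 'sample the coolant loop' in position 5, so that constraint holds — and the remaining constraints check out the same way.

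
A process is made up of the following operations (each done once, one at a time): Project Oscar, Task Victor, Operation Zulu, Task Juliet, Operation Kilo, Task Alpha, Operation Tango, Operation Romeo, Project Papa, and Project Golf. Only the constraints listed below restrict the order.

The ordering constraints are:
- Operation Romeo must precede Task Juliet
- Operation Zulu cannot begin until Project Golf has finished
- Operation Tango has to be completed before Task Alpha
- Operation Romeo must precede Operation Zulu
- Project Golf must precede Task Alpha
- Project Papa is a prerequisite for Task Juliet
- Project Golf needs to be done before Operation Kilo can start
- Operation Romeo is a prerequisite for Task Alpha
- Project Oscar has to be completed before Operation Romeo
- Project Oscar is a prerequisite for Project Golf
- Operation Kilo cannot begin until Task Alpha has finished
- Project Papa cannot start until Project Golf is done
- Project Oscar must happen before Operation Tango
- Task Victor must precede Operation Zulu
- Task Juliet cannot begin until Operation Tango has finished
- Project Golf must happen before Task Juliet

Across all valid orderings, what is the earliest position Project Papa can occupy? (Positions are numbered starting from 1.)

3

Every operation that must precede Project Papa has to come before it. Tracing all chains that end at Project Papa, those operations are: Project Oscar, Project Golf — 2 in total.
With 2 mandatory predecessors, the earliest Project Papa can sit is position 2+1 = 3, and placing just those 2 first achieves it.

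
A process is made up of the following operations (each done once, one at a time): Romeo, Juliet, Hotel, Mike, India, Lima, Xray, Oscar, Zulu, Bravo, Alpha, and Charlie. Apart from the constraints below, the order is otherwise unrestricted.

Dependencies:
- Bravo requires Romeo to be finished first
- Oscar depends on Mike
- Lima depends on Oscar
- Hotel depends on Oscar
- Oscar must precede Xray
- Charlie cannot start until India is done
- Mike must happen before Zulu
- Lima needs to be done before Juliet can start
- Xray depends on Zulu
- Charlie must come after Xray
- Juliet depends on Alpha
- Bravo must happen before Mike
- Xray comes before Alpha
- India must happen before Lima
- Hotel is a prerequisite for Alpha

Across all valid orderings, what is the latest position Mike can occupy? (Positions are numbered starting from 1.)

4

Every operation that must follow Mike has to come after it. Tracing all chains starting from Mike, those operations are: Juliet, Hotel, Lima, Xray, Oscar, Zulu, Alpha, Charlie — 8 in total.
With 8 mandatory successors out of 12 operations total, the latest slot for Mike is 12−8 = 4, and it's reachable by doing all non-successors before Mike.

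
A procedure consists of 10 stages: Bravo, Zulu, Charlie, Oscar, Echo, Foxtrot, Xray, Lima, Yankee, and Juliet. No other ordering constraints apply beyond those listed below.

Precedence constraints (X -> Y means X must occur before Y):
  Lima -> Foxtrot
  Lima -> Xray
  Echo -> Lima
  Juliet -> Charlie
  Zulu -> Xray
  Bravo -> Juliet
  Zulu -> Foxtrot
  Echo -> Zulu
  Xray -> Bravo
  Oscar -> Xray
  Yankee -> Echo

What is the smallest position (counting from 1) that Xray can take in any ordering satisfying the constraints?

6

Every stage that must precede Xray has to come before it. Tracing all chains that end at Xray, those stages are: Zulu, Oscar, Echo, Lima, Yankee — 5 in total.
So at minimum 5 stages come before Xray, putting Xray no earlier than position 6. That position is achievable by scheduling exactly those predecessors first.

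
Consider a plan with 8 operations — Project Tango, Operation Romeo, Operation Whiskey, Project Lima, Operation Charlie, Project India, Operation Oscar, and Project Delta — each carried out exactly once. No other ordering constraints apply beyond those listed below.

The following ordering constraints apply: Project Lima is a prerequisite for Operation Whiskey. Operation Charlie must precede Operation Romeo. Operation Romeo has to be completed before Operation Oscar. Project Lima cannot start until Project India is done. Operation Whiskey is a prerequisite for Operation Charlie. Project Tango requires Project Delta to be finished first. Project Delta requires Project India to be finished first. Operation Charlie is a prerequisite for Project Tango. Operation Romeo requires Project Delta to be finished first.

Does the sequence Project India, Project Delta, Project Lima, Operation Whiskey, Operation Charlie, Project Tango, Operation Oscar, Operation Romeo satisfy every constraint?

No

In the proposed order, Operation Oscar appears before Operation Romeo.
Since Operation Romeo is required before Operation Oscar, the ordering is invalid.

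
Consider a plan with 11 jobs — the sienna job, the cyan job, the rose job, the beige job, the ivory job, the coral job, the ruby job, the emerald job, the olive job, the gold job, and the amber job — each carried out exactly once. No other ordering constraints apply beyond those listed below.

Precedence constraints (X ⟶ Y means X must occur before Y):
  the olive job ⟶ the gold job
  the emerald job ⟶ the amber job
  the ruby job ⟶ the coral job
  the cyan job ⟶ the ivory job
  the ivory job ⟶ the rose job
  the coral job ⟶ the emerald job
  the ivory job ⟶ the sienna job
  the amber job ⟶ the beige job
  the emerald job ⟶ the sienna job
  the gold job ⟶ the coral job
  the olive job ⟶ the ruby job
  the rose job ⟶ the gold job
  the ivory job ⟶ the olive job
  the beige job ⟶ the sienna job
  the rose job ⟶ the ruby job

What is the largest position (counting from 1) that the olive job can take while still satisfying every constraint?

Following every chain forward from the olive job, the jobs that must come later are the sienna job, the beige job, the coral job, the ruby job, the emerald job, the gold job, the amber job — 7 of them.
With 7 mandatory successors out of 11 jobs total, the latest slot for the olive job is 11−7 = 4, and it's reachable by doing all non-successors before the olive job.

4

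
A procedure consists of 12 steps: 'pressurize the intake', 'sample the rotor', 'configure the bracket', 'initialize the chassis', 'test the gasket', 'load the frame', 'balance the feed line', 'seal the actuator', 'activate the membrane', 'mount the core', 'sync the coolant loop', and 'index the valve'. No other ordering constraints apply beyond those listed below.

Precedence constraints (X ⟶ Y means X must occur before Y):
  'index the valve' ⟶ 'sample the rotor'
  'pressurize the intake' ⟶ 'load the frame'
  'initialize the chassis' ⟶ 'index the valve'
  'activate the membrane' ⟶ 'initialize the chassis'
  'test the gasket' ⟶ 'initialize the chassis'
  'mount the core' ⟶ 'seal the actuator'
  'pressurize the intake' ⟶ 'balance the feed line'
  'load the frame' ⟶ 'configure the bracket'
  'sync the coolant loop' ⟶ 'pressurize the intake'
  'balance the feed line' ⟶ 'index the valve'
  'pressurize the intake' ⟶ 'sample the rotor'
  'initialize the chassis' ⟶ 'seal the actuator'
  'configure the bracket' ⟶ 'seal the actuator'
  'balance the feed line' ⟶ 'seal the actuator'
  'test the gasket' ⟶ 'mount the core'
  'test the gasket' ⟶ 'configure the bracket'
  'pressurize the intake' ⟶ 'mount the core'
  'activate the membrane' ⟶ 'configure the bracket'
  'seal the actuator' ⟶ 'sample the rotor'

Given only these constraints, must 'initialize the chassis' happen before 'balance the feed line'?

No

Nothing in the constraints links 'initialize the chassis' and 'balance the feed line'; they are unordered relative to each other.
So 'initialize the chassis' can come before 'balance the feed line' or after — it is not forced.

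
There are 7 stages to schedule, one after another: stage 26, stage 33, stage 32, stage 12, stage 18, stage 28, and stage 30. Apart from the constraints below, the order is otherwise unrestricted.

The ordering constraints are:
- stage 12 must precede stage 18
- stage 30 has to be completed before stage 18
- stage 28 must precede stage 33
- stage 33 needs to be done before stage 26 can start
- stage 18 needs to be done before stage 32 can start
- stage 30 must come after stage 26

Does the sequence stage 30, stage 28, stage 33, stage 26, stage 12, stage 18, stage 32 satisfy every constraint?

No

The sequence places stage 30 ahead of stage 26.
But one of the constraints requires stage 26 before stage 30, so this ordering violates it.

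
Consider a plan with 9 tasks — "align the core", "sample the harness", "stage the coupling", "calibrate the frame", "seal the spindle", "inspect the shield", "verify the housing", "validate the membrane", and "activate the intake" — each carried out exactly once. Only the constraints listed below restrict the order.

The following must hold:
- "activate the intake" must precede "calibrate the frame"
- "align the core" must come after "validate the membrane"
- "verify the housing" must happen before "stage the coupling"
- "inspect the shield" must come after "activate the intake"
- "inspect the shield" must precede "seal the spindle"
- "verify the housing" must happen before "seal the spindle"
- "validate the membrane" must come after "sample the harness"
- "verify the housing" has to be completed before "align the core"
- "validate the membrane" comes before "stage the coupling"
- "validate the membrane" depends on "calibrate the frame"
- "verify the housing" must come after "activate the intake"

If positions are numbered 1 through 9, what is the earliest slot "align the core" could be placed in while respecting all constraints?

6

Working backwards through the constraints from "align the core", its full set of required predecessors is "sample the harness", "calibrate the frame", "verify the housing", "validate the membrane", "activate the intake" — 5 of them.
With 5 mandatory predecessors, the earliest "align the core" can sit is position 5+1 = 6, and placing just those 5 first achieves it.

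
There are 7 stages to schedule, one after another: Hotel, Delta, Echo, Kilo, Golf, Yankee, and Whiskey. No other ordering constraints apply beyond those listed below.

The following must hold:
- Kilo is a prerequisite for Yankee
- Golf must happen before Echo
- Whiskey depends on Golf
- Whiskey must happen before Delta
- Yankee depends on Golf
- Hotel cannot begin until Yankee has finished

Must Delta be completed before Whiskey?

In fact the dependencies run the other way: Whiskey → Delta.
So Delta never precedes Whiskey.

No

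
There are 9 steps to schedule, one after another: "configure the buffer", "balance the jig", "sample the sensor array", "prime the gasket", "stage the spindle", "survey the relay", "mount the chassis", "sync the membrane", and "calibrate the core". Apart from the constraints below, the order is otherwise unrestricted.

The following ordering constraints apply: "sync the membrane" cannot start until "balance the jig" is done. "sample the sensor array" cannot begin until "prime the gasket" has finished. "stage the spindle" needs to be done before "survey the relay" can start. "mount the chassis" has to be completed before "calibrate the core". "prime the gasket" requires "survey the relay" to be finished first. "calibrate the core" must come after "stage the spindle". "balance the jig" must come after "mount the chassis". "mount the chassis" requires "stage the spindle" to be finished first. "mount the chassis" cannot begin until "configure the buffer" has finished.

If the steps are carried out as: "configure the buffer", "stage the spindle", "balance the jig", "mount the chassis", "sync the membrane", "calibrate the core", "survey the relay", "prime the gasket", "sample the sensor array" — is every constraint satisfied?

No

The sequence places "balance the jig" ahead of "mount the chassis".
That contradicts the constraint that "mount the chassis" must precede "balance the jig".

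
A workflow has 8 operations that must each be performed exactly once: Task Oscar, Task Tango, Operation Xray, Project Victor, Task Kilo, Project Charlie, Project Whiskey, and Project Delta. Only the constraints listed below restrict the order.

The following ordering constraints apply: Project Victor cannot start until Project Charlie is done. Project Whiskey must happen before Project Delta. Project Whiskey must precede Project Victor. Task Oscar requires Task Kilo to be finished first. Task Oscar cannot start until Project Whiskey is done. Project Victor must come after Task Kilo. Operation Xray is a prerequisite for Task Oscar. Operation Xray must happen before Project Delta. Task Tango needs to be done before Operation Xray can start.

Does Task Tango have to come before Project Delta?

Yes

Chaining the stated constraints: Task Tango → Operation Xray → Project Delta.
That forces Task Tango before Project Delta in every valid schedule.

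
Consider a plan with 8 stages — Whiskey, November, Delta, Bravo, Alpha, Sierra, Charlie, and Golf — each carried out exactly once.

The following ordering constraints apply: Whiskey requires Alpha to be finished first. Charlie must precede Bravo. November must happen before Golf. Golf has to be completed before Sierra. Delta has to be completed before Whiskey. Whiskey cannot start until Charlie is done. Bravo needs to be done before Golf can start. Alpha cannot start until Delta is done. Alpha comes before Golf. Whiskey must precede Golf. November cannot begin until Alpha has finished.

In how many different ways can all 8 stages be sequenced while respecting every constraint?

26

The stages with no prerequisites are Delta, Charlie; any of them can be placed first.
Enumerating by repeatedly choosing an available stage (one whose prerequisites are all placed) gives 26 distinct complete orderings.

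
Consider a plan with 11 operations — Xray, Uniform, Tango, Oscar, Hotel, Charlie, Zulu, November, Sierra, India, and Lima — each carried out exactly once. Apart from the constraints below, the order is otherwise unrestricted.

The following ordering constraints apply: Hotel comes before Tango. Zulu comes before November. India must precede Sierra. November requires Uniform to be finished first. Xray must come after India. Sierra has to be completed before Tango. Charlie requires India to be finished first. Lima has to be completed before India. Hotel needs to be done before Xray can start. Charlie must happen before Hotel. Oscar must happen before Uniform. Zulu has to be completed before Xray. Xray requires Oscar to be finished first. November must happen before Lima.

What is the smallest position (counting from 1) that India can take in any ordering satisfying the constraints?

6

The operations that are forced before India, directly or transitively, are Uniform, Oscar, Zulu, November, Lima. That's 5 operations.
So at minimum 5 operations come before India, putting India no earlier than position 6. That position is achievable by scheduling exactly those predecessors first.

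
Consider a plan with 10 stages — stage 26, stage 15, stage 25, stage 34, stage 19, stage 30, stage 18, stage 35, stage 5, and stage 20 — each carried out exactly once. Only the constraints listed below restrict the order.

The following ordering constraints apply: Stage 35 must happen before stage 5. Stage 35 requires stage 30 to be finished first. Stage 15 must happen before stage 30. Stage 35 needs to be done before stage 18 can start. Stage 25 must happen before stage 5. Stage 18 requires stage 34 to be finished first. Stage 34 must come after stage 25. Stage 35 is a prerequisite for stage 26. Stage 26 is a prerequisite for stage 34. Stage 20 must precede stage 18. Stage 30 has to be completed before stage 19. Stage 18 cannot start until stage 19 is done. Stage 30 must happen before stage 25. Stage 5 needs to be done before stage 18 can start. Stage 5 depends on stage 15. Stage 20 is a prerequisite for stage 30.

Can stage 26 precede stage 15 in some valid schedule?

The constraints give a chain stage 15 → stage 30 → stage 35 → stage 26, which forces stage 15 before stage 26.
So no valid ordering can have stage 26 before stage 15.

No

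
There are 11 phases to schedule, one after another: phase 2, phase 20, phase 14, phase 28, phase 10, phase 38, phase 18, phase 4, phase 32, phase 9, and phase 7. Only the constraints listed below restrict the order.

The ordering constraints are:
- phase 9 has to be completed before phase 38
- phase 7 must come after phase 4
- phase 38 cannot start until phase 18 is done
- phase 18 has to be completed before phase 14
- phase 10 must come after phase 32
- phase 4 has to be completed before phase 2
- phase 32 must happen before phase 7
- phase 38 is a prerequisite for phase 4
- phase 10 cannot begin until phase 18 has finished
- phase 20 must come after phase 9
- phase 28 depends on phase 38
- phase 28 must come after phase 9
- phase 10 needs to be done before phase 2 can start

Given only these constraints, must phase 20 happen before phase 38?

Phase 20 and phase 38 are not related by any chain of constraints.
There exist valid orderings with phase 38 before phase 20, so phase 20 is not required to come first.

No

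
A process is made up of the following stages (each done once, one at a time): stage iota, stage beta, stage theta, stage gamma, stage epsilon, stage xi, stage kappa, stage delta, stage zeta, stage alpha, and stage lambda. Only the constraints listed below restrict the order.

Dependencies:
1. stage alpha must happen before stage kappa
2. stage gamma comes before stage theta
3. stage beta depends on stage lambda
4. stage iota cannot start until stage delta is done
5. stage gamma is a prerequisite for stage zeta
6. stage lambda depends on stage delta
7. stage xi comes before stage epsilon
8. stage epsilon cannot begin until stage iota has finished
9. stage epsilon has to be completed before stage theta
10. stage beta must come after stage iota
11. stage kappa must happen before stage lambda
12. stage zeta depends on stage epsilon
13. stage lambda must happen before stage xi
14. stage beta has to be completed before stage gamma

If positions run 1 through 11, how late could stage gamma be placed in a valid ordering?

9

Following every chain forward from stage gamma, the stages that must come later are stage theta, stage zeta — 2 of them.
So at least 2 stages follow stage gamma, putting stage gamma no later than position 9. That position is achievable by scheduling everything else first.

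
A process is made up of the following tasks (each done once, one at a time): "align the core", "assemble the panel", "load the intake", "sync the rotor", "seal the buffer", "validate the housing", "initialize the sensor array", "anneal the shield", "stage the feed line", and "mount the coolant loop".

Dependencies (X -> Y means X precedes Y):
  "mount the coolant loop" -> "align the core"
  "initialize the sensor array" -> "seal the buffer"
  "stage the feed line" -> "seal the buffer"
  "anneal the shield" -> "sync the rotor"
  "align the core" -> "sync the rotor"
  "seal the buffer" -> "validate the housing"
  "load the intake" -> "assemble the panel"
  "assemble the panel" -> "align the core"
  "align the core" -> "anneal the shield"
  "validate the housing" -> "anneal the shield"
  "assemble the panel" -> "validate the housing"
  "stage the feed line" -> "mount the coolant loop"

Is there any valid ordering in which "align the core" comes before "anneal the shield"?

Every valid ordering already has "align the core" before "anneal the shield" (the constraints require it), so in particular at least one does.

Yes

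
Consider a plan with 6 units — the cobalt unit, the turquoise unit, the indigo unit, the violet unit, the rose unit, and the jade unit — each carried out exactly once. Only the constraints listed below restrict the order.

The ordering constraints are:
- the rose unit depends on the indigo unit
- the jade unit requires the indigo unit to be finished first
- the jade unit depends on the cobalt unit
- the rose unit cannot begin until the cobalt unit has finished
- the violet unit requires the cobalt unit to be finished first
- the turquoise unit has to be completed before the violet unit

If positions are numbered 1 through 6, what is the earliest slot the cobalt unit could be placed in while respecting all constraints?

1

Nothing is required before the cobalt unit; it can be the very first unit.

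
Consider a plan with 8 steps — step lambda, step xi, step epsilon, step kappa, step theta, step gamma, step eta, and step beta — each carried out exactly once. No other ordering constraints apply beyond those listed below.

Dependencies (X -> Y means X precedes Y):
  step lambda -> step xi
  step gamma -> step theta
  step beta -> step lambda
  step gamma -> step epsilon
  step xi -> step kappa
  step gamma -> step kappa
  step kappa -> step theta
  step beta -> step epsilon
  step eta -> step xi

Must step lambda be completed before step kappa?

Tracing the constraints gives a chain: step lambda → step xi → step kappa.
Hence step lambda necessarily comes before step kappa.

Yes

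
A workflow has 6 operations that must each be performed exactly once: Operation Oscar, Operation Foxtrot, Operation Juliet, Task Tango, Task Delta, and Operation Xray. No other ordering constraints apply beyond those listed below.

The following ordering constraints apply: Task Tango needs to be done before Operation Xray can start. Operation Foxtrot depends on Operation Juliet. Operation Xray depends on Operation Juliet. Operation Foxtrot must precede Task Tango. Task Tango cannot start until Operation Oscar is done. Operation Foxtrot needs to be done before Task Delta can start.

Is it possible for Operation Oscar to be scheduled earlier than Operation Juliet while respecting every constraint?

Nothing in the constraints forces Operation Juliet before Operation Oscar — there is no chain from Operation Juliet to Operation Oscar.
So a valid ordering placing Operation Oscar earlier than Operation Juliet exists.

Yes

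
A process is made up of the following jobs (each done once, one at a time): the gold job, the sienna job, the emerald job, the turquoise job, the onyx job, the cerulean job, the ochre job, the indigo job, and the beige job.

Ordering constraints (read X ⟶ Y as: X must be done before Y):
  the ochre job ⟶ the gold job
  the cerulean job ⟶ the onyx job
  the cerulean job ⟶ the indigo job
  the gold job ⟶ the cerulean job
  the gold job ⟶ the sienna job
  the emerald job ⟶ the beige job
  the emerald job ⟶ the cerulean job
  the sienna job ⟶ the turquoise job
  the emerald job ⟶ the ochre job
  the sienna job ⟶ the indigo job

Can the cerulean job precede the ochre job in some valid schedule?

No

There is a dependency chain the ochre job → the gold job → the cerulean job, so the cerulean job always comes after the ochre job.
Hence the cerulean job can never be scheduled before the ochre job.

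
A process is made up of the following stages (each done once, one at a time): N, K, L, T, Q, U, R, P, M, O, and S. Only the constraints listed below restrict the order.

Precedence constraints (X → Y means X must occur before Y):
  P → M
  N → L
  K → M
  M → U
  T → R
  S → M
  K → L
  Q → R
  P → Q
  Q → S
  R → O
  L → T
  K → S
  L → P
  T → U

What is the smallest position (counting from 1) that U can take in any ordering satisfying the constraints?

9

Working backwards through the constraints from U, its full set of required predecessors is N, K, L, T, Q, P, M, S — 8 of them.
So at minimum 8 stages come before U, putting U no earlier than position 9. That position is achievable by scheduling exactly those predecessors first.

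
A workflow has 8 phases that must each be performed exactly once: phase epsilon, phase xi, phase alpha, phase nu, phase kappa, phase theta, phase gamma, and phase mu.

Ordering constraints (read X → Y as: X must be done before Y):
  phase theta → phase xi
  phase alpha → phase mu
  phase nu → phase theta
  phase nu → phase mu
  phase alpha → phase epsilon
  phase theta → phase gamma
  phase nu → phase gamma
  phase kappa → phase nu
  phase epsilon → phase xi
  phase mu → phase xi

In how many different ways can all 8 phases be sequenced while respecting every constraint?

The phases with no prerequisites are phase alpha, phase kappa; any of them can be placed first.
Enumerating by repeatedly choosing an available phase (one whose prerequisites are all placed) gives 79 distinct complete orderings.

79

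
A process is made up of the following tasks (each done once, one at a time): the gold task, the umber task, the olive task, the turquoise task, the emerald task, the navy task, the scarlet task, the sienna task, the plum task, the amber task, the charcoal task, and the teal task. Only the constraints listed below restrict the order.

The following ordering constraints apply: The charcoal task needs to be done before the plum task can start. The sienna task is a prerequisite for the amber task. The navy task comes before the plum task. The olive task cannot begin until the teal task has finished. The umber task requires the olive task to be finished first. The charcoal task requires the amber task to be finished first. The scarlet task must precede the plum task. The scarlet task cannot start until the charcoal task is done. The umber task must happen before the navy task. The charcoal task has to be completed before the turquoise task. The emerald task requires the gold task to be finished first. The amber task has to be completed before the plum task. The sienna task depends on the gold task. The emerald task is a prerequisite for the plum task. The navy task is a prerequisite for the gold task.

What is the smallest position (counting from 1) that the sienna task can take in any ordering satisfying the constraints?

The tasks that are forced before the sienna task, directly or transitively, are the gold task, the umber task, the olive task, the navy task, the teal task. That's 5 tasks.
With 5 mandatory predecessors, the earliest the sienna task can sit is position 5+1 = 6, and placing just those 5 first achieves it.

6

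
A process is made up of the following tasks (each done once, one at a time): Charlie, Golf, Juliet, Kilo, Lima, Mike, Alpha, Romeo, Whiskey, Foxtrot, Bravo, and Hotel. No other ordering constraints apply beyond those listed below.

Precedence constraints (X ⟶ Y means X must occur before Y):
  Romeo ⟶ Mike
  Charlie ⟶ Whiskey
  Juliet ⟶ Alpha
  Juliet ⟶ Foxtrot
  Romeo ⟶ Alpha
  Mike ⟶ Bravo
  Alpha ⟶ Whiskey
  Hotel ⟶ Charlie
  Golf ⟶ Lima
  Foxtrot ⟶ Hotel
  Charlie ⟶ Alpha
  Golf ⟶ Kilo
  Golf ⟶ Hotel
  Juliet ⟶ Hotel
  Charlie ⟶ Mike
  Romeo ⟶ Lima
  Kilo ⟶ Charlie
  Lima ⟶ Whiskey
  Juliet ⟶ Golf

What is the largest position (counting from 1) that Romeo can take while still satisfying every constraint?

7

The tasks that are forced after Romeo, directly or by a chain of constraints, are Lima, Mike, Alpha, Whiskey, Bravo. That's 5 tasks.
So at least 5 tasks follow Romeo, putting Romeo no later than position 7. That position is achievable by scheduling everything else first.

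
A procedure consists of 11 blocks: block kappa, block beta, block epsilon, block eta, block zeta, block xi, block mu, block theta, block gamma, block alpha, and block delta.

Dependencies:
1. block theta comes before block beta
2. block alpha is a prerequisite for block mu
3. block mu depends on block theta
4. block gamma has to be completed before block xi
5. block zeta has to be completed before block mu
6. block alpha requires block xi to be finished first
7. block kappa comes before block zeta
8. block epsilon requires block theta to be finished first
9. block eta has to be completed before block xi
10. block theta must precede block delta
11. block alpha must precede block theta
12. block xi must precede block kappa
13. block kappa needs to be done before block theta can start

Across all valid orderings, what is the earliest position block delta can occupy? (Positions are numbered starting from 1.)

7

The blocks that are forced before block delta, directly or transitively, are block kappa, block eta, block xi, block theta, block gamma, block alpha. That's 6 blocks.
With 6 mandatory predecessors, the earliest block delta can sit is position 6+1 = 7, and placing just those 6 first achieves it.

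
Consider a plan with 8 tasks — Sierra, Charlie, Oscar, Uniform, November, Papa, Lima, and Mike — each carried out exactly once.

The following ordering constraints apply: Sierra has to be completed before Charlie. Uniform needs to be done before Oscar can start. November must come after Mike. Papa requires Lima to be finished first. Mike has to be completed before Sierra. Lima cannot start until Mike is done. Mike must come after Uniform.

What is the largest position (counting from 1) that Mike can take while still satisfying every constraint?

Every task that must follow Mike has to come after it. Tracing all chains starting from Mike, those tasks are: Sierra, Charlie, November, Papa, Lima — 5 in total.
With 5 mandatory successors out of 8 tasks total, the latest slot for Mike is 8−5 = 3, and it's reachable by doing all non-successors before Mike.

3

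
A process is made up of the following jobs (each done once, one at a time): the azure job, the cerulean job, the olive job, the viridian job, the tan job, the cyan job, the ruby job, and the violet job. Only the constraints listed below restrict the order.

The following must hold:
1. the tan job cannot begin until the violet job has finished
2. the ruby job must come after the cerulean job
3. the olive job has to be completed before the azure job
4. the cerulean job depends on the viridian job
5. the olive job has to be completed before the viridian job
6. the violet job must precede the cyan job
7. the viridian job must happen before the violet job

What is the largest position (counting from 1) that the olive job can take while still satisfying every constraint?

Following every chain forward from the olive job, the jobs that must come later are the azure job, the cerulean job, the viridian job, the tan job, the cyan job, the ruby job, the violet job — 7 of them.
With 7 mandatory successors out of 8 jobs total, the latest slot for the olive job is 8−7 = 1, and it's reachable by doing all non-successors before the olive job.

1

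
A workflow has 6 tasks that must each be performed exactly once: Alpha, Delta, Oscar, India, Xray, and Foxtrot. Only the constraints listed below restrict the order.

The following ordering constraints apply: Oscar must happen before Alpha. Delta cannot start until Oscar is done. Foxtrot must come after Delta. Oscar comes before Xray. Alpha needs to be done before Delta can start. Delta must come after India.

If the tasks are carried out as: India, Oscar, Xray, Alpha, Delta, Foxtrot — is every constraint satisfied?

Every stated constraint is respected: India sits at position 1, ahead of Delta at position 5, and each of the other listed pairs likewise has the predecessor earlier in the sequence.

Yes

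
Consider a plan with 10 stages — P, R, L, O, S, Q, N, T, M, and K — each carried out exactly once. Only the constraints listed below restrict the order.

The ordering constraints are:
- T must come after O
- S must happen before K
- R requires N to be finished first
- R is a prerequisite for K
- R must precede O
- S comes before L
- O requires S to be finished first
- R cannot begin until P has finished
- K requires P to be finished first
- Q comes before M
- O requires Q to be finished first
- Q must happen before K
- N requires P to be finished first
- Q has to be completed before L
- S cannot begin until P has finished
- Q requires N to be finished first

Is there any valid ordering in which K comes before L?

Yes

Nothing in the constraints forces L before K — there is no chain from L to K.
That means at least one valid schedule has K before L.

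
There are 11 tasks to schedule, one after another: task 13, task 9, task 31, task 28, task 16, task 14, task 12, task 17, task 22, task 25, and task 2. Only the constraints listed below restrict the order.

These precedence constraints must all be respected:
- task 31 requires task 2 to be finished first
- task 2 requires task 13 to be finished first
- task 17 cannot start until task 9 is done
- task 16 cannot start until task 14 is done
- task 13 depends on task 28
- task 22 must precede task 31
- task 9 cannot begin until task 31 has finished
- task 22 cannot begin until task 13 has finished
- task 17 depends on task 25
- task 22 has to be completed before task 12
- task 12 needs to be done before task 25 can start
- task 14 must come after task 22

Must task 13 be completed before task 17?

Yes

Following the dependencies: task 13 → task 22 → task 31 → task 9 → task 17.
Hence task 13 necessarily comes before task 17.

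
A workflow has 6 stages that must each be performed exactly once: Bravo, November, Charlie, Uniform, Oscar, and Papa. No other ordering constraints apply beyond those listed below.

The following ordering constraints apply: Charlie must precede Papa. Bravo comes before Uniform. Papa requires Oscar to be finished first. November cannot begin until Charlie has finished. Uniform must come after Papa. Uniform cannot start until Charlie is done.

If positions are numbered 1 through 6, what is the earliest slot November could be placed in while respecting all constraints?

The only stage forced before November (directly or transitively) is Charlie.
So at minimum 1 stage comes before November, putting November no earlier than position 2. That position is achievable by scheduling exactly that predecessor first.

2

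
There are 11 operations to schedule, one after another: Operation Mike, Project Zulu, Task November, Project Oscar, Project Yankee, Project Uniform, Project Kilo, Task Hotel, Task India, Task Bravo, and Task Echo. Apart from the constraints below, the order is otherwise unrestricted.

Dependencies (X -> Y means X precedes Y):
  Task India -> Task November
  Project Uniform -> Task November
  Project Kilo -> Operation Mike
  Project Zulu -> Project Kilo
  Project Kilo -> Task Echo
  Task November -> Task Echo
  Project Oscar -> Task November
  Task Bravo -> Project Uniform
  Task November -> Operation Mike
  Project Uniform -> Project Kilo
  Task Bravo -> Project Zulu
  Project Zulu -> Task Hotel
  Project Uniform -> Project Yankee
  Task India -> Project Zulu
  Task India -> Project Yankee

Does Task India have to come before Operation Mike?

Chaining the stated constraints: Task India → Task November → Operation Mike.
That forces Task India before Operation Mike in every valid schedule.

Yes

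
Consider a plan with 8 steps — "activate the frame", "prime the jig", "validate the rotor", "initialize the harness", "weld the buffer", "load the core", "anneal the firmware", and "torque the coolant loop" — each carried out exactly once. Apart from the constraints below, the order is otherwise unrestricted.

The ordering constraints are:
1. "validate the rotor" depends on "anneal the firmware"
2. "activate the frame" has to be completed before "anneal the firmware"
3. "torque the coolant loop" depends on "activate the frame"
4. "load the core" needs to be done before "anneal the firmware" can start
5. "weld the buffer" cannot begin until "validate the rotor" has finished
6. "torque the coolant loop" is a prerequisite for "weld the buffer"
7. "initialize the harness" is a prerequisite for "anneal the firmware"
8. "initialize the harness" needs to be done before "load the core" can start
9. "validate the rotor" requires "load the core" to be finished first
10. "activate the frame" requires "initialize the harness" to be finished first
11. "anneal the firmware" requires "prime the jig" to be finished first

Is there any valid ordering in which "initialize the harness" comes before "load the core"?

Every valid ordering already has "initialize the harness" before "load the core" (the constraints require it), so in particular at least one does.

Yes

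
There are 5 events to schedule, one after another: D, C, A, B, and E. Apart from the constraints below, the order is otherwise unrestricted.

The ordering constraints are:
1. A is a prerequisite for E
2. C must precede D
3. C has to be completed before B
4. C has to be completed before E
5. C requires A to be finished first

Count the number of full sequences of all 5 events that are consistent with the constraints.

Only A has no prerequisites, so it must go first.
Counting all ways to extend the partial order to a total order gives 6.

6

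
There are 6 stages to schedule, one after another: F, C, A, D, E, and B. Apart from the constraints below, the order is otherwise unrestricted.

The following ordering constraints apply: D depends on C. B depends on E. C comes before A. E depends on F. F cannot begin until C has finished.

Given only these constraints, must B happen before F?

No

There is a chain F → E → B, which puts F before B.
So B never precedes F.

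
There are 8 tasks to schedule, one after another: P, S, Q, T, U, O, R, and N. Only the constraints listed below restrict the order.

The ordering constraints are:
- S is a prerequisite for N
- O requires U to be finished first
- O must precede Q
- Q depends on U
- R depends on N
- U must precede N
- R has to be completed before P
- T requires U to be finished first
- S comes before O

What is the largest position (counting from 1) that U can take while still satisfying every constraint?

The tasks that are forced after U, directly or by a chain of constraints, are P, Q, T, O, R, N. That's 6 tasks.
So at least 6 tasks follow U, putting U no later than position 2. That position is achievable by scheduling everything else first.

2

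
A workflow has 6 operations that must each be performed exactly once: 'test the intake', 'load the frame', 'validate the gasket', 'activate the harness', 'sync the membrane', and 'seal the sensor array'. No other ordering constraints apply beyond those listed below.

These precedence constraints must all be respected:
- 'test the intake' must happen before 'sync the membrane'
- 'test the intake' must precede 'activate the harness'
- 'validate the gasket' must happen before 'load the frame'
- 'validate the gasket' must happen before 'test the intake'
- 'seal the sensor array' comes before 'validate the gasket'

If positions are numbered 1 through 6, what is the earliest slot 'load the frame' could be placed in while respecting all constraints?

3

The operations that are forced before 'load the frame', directly or transitively, are 'validate the gasket', 'seal the sensor array'. That's 2 operations.
With 2 mandatory predecessors, the earliest 'load the frame' can sit is position 2+1 = 3, and placing just those 2 first achieves it.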